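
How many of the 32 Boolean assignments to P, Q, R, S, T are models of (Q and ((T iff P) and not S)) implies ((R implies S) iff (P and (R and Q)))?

29

Initial set: {((Q and ((T iff P) and not S)) implies ((R implies S) iff (P and (R and Q))))}.
((Q and ((T iff P) and not S)) implies ((R implies S) iff (P and (R and Q)))): β-rule — branch into not (Q and ((T iff P) and not S))  //  ((R implies S) iff (P and (R and Q))).
  branch 1 (add not (Q and ((T iff P) and not S))):
    not (Q and ((T iff P) and not S)): β-rule — branch into not Q  //  not ((T iff P) and not S).
      branch 1.1 (add not Q):
        ○ open, literals {Q=F}.
      branch 1.2 (add not ((T iff P) and not S)):
        not ((T iff P) and not S): β-rule — branch into not (T iff P)  //  not not S.
          branch 1.2.1 (add not (T iff P)):
            not (T iff P): β-rule — branch into T, not P  //  not T, P.
              branch 1.2.1.1 (add T, not P):
                ○ open, literals {P=F, T=T}.
              branch 1.2.1.2 (add not T, P):
                ○ open, literals {P=T, T=F}.
          branch 1.2.2 (add not not S):
            ○ open, literals {S=T}.
  branch 2 (add ((R implies S) iff (P and (R and Q)))):
    ((R implies S) iff (P and (R and Q))): β-rule — branch into (R implies S), (P and (R and Q))  //  not (R implies S), not (P and (R and Q)).
      branch 2.1 (add (R implies S), (P and (R and Q))):
        (P and (R and Q)): α-rule — add P, (R and Q).
        (R and Q): α-rule — add R, Q.
        (R implies S): β-rule — branch into not R  //  S.
          branch 2.1.1 (add not R):
            × closes — contains both R and not R.
          branch 2.1.2 (add S):
            ○ open, literals {P=T, Q=T, R=T, S=T}.
      branch 2.2 (add not (R implies S), not (P and (R and Q))):
        not (R implies S): α-rule — add R, not S.
        not (P and (R and Q)): β-rule — branch into not P  //  not (R and Q).
          branch 2.2.1 (add not P):
            ○ open, literals {P=F, R=T, S=F}.
          branch 2.2.2 (add not (R and Q)):
            not (R and Q): β-rule — branch into not R  //  not Q.
              branch 2.2.2.1 (add not R):
                × closes — contains both R and not R.
              branch 2.2.2.2 (add not Q):
                ○ open, literals {Q=F, R=T, S=F}.
2 branches closed, 7 open.
Each open branch fixes some atoms; the unmentioned ones are free. Counting distinct full assignments: branch {Q=F} (P, R, S, T) contributes 16 new; branch {P=F, T=T} (Q, R, S) contributes 4 new; branch {P=T, T=F} (Q, R, S) contributes 4 new; branch {S=T} (P, Q, R, T) contributes 4 new; branch {P=T, Q=T, R=T, S=T} (T) contributes 0 new; branch {P=F, R=T, S=F} (Q, T) contributes 1 new; branch {Q=F, R=T, S=F} (P, T) contributes 0 new. Total: 29.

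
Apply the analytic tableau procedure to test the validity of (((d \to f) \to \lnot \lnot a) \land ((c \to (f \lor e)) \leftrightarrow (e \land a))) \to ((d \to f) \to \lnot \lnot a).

Assume the negation and expand:
Initial set: {\lnot ((((d \to f) \to \lnot \lnot a) \land ((c \to (f \lor e)) \leftrightarrow (e \land a))) \to ((d \to f) \to \lnot \lnot a))}.
\lnot ((((d \to f) \to \lnot \lnot a) \land ((c \to (f \lor e)) \leftrightarrow (e \land a))) \to ((d \to f) \to \lnot \lnot a)): α-rule — add (((d \to f) \to \lnot \lnot a) \land ((c \to (f \lor e)) \leftrightarrow (e \land a))), \lnot ((d \to f) \to \lnot \lnot a).
(((d \to f) \to \lnot \lnot a) \land ((c \to (f \lor e)) \leftrightarrow (e \land a))): α-rule — add ((d \to f) \to \lnot \lnot a), ((c \to (f \lor e)) \leftrightarrow (e \land a)).
\lnot ((d \to f) \to \lnot \lnot a): α-rule — add (d \to f), \lnot \lnot \lnot a.
\lnot \lnot \lnot a: drop double negation, giving \lnot a.
((d \to f) \to \lnot \lnot a): β-rule — branch into \lnot (d \to f)  //  \lnot \lnot a.
  branch 1 (add \lnot (d \to f)):
    \lnot (d \to f): α-rule — add d, \lnot f.
    ((c \to (f \lor e)) \leftrightarrow (e \land a)): β-rule — branch into (c \to (f \lor e)), (e \land a)  //  \lnot (c \to (f \lor e)), \lnot (e \land a).
      branch 1.1 (add (c \to (f \lor e)), (e \land a)):
        (e \land a): α-rule — add e, a.
        × closes — contains both a and \lnot a.
      branch 1.2 (add \lnot (c \to (f \lor e)), \lnot (e \land a)):
        \lnot (c \to (f \lor e)): α-rule — add c, \lnot (f \lor e).
        \lnot (f \lor e): α-rule — add \lnot f, \lnot e.
        (d \to f): β-rule — branch into \lnot d  //  f.
          branch 1.2.1 (add \lnot d):
            × closes — contains both d and \lnot d.
          branch 1.2.2 (add f):
            × closes — contains both f and \lnot f.
  branch 2 (add \lnot \lnot a):
    \lnot \lnot a: drop double negation, giving a.
    × closes — contains both a and \lnot a.
All 4 branches close.
Every branch closed, so the negation is unsatisfiable and the formula is valid.

Valid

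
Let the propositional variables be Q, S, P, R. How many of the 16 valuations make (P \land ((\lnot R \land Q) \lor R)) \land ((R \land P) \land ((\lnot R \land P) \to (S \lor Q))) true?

Initial set: {((P \land ((\lnot R \land Q) \lor R)) \land ((R \land P) \land ((\lnot R \land P) \to (S \lor Q))))}.
((P \land ((\lnot R \land Q) \lor R)) \land ((R \land P) \land ((\lnot R \land P) \to (S \lor Q)))): α-rule — add (P \land ((\lnot R \land Q) \lor R)), ((R \land P) \land ((\lnot R \land P) \to (S \lor Q))).
(P \land ((\lnot R \land Q) \lor R)): α-rule — add P, ((\lnot R \land Q) \lor R).
((R \land P) \land ((\lnot R \land P) \to (S \lor Q))): α-rule — add (R \land P), ((\lnot R \land P) \to (S \lor Q)).
(R \land P): α-rule — add R, P.
((\lnot R \land Q) \lor R): β-rule — branch into (\lnot R \land Q)  //  R.
  branch 1 (add (\lnot R \land Q)):
    (\lnot R \land Q): α-rule — add \lnot R, Q.
    × closes — contains both R and \lnot R.
  branch 2 (add R):
    ((\lnot R \land P) \to (S \lor Q)): β-rule — branch into \lnot (\lnot R \land P)  //  (S \lor Q).
      branch 2.1 (add \lnot (\lnot R \land P)):
        \lnot (\lnot R \land P): β-rule — branch into \lnot \lnot R  //  \lnot P.
          branch 2.1.1 (add \lnot \lnot R):
            ○ open, literals {P=true, R=true}.
          branch 2.1.2 (add \lnot P):
            × closes — contains both P and \lnot P.
      branch 2.2 (add (S \lor Q)):
        (S \lor Q): β-rule — branch into S  //  Q.
          branch 2.2.1 (add S):
            ○ open, literals {P=true, R=true, S=true}.
          branch 2.2.2 (add Q):
            ○ open, literals {P=true, Q=true, R=true}.
2 branches closed, 3 open.
Each open branch fixes some atoms; the unmentioned ones are free. Counting distinct full assignments: branch {P=true, R=true} (Q, S) contributes 4 new; branch {P=true, R=true, S=true} (Q) contributes 0 new; branch {P=true, Q=true, R=true} (S) contributes 0 new. Total: 4.

4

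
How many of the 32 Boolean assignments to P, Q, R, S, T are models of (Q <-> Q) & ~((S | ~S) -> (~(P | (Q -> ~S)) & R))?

30

Initial set: {((Q <-> Q) & ~((S | ~S) -> (~(P | (Q -> ~S)) & R)))}.
((Q <-> Q) & ~((S | ~S) -> (~(P | (Q -> ~S)) & R))): α-rule — add (Q <-> Q), ~((S | ~S) -> (~(P | (Q -> ~S)) & R)).
~((S | ~S) -> (~(P | (Q -> ~S)) & R)): α-rule — add (S | ~S), ~(~(P | (Q -> ~S)) & R).
(Q <-> Q): β-rule — branch into Q, Q  //  ~Q, ~Q.
  branch 1 (add Q, Q):
    (S | ~S): β-rule — branch into S  //  ~S.
      branch 1.1 (add S):
        ~(~(P | (Q -> ~S)) & R): β-rule — branch into ~~(P | (Q -> ~S))  //  ~R.
          branch 1.1.1 (add ~~(P | (Q -> ~S))):
            ~~(P | (Q -> ~S)): β-rule — branch into P  //  (Q -> ~S).
              branch 1.1.1.1 (add P):
                ○ open, literals {P=T, Q=T, S=T}.
              branch 1.1.1.2 (add (Q -> ~S)):
                (Q -> ~S): β-rule — branch into ~Q  //  ~S.
                  branch 1.1.1.2.1 (add ~Q):
                    × closes — contains both Q and ~Q.
                  branch 1.1.1.2.2 (add ~S):
                    × closes — contains both S and ~S.
          branch 1.1.2 (add ~R):
            ○ open, literals {Q=T, R=F, S=T}.
      branch 1.2 (add ~S):
        ~(~(P | (Q -> ~S)) & R): β-rule — branch into ~~(P | (Q -> ~S))  //  ~R.
          branch 1.2.1 (add ~~(P | (Q -> ~S))):
            ~~(P | (Q -> ~S)): β-rule — branch into P  //  (Q -> ~S).
              branch 1.2.1.1 (add P):
                ○ open, literals {P=T, Q=T, S=F}.
              branch 1.2.1.2 (add (Q -> ~S)):
                (Q -> ~S): β-rule — branch into ~Q  //  ~S.
                  branch 1.2.1.2.1 (add ~Q):
                    × closes — contains both Q and ~Q.
                  branch 1.2.1.2.2 (add ~S):
                    ○ open, literals {Q=T, S=F}.
          branch 1.2.2 (add ~R):
            ○ open, literals {Q=T, R=F, S=F}.
  branch 2 (add ~Q, ~Q):
    (S | ~S): β-rule — branch into S  //  ~S.
      branch 2.1 (add S):
        ~(~(P | (Q -> ~S)) & R): β-rule — branch into ~~(P | (Q -> ~S))  //  ~R.
          branch 2.1.1 (add ~~(P | (Q -> ~S))):
            ~~(P | (Q -> ~S)): β-rule — branch into P  //  (Q -> ~S).
              branch 2.1.1.1 (add P):
                ○ open, literals {P=T, Q=F, S=T}.
              branch 2.1.1.2 (add (Q -> ~S)):
                (Q -> ~S): β-rule — branch into ~Q  //  ~S.
                  branch 2.1.1.2.1 (add ~Q):
                    ○ open, literals {Q=F, S=T}.
                  branch 2.1.1.2.2 (add ~S):
                    × closes — contains both S and ~S.
          branch 2.1.2 (add ~R):
            ○ open, literals {Q=F, R=F, S=T}.
      branch 2.2 (add ~S):
        ~(~(P | (Q -> ~S)) & R): β-rule — branch into ~~(P | (Q -> ~S))  //  ~R.
          branch 2.2.1 (add ~~(P | (Q -> ~S))):
            ~~(P | (Q -> ~S)): β-rule — branch into P  //  (Q -> ~S).
              branch 2.2.1.1 (add P):
                ○ open, literals {P=T, Q=F, S=F}.
              branch 2.2.1.2 (add (Q -> ~S)):
                (Q -> ~S): β-rule — branch into ~Q  //  ~S.
                  branch 2.2.1.2.1 (add ~Q):
                    ○ open, literals {Q=F, S=F}.
                  branch 2.2.1.2.2 (add ~S):
                    ○ open, literals {Q=F, S=F}.
          branch 2.2.2 (add ~R):
            ○ open, literals {Q=F, R=F, S=F}.
4 branches closed, 12 open.
Each open branch fixes some atoms; the unmentioned ones are free. Counting distinct full assignments: branch {P=T, Q=T, S=T} (R, T) contributes 4 new; branch {Q=T, R=F, S=T} (P, T) contributes 2 new; branch {P=T, Q=T, S=F} (R, T) contributes 4 new; branch {Q=T, S=F} (P, R, T) contributes 4 new; branch {Q=T, R=F, S=F} (P, T) contributes 0 new; branch {P=T, Q=F, S=T} (R, T) contributes 4 new; branch {Q=F, S=T} (P, R, T) contributes 4 new; branch {Q=F, R=F, S=T} (P, T) contributes 0 new; branch {P=T, Q=F, S=F} (R, T) contributes 4 new; branch {Q=F, S=F} (P, R, T) contributes 4 new; branch {Q=F, S=F} (P, R, T) contributes 0 new; branch {Q=F, R=F, S=F} (P, T) contributes 0 new. Total: 30.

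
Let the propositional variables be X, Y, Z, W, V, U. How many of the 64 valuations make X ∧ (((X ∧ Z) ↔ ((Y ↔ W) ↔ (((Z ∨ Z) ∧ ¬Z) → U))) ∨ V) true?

24

Initial set: {(X ∧ (((X ∧ Z) ↔ ((Y ↔ W) ↔ (((Z ∨ Z) ∧ ¬Z) → U))) ∨ V))}.
(X ∧ (((X ∧ Z) ↔ ((Y ↔ W) ↔ (((Z ∨ Z) ∧ ¬Z) → U))) ∨ V)): α-rule — add X, (((X ∧ Z) ↔ ((Y ↔ W) ↔ (((Z ∨ Z) ∧ ¬Z) → U))) ∨ V).
(((X ∧ Z) ↔ ((Y ↔ W) ↔ (((Z ∨ Z) ∧ ¬Z) → U))) ∨ V): β-rule — branch into ((X ∧ Z) ↔ ((Y ↔ W) ↔ (((Z ∨ Z) ∧ ¬Z) → U)))  //  V.
  branch 1 (add ((X ∧ Z) ↔ ((Y ↔ W) ↔ (((Z ∨ Z) ∧ ¬Z) → U)))):
    ((X ∧ Z) ↔ ((Y ↔ W) ↔ (((Z ∨ Z) ∧ ¬Z) → U))): β-rule — branch into (X ∧ Z), ((Y ↔ W) ↔ (((Z ∨ Z) ∧ ¬Z) → U))  //  ¬(X ∧ Z), ¬((Y ↔ W) ↔ (((Z ∨ Z) ∧ ¬Z) → U)).
      branch 1.1 (add (X ∧ Z), ((Y ↔ W) ↔ (((Z ∨ Z) ∧ ¬Z) → U))):
        (X ∧ Z): α-rule — add X, Z.
        ((Y ↔ W) ↔ (((Z ∨ Z) ∧ ¬Z) → U)): β-rule — branch into (Y ↔ W), (((Z ∨ Z) ∧ ¬Z) → U)  //  ¬(Y ↔ W), ¬(((Z ∨ Z) ∧ ¬Z) → U).
          branch 1.1.1 (add (Y ↔ W), (((Z ∨ Z) ∧ ¬Z) → U)):
            (Y ↔ W): β-rule — branch into Y, W  //  ¬Y, ¬W.
              branch 1.1.1.1 (add Y, W):
                (((Z ∨ Z) ∧ ¬Z) → U): β-rule — branch into ¬((Z ∨ Z) ∧ ¬Z)  //  U.
                  branch 1.1.1.1.1 (add ¬((Z ∨ Z) ∧ ¬Z)):
                    ¬((Z ∨ Z) ∧ ¬Z): β-rule — branch into ¬(Z ∨ Z)  //  ¬¬Z.
                      branch 1.1.1.1.1.1 (add ¬(Z ∨ Z)):
                        ¬(Z ∨ Z): α-rule — add ¬Z, ¬Z.
                        × closes — contains both Z and ¬Z.
                      branch 1.1.1.1.1.2 (add ¬¬Z):
                        ○ open, literals {W=true, X=true, Y=true, Z=true}.
                  branch 1.1.1.1.2 (add U):
                    ○ open, literals {U=true, W=true, X=true, Y=true, Z=true}.
              branch 1.1.1.2 (add ¬Y, ¬W):
                (((Z ∨ Z) ∧ ¬Z) → U): β-rule — branch into ¬((Z ∨ Z) ∧ ¬Z)  //  U.
                  branch 1.1.1.2.1 (add ¬((Z ∨ Z) ∧ ¬Z)):
                    ¬((Z ∨ Z) ∧ ¬Z): β-rule — branch into ¬(Z ∨ Z)  //  ¬¬Z.
                      branch 1.1.1.2.1.1 (add ¬(Z ∨ Z)):
                        ¬(Z ∨ Z): α-rule — add ¬Z, ¬Z.
                        × closes — contains both Z and ¬Z.
                      branch 1.1.1.2.1.2 (add ¬¬Z):
                        ○ open, literals {W=false, X=true, Y=false, Z=true}.
                  branch 1.1.1.2.2 (add U):
                    ○ open, literals {U=true, W=false, X=true, Y=false, Z=true}.
          branch 1.1.2 (add ¬(Y ↔ W), ¬(((Z ∨ Z) ∧ ¬Z) → U)):
            ¬(((Z ∨ Z) ∧ ¬Z) → U): α-rule — add ((Z ∨ Z) ∧ ¬Z), ¬U.
            ((Z ∨ Z) ∧ ¬Z): α-rule — add (Z ∨ Z), ¬Z.
            × closes — contains both Z and ¬Z.
      branch 1.2 (add ¬(X ∧ Z), ¬((Y ↔ W) ↔ (((Z ∨ Z) ∧ ¬Z) → U))):
        ¬(X ∧ Z): β-rule — branch into ¬X  //  ¬Z.
          branch 1.2.1 (add ¬X):
            × closes — contains both X and ¬X.
          branch 1.2.2 (add ¬Z):
            ¬((Y ↔ W) ↔ (((Z ∨ Z) ∧ ¬Z) → U)): β-rule — branch into (Y ↔ W), ¬(((Z ∨ Z) ∧ ¬Z) → U)  //  ¬(Y ↔ W), (((Z ∨ Z) ∧ ¬Z) → U).
              branch 1.2.2.1 (add (Y ↔ W), ¬(((Z ∨ Z) ∧ ¬Z) → U)):
                ¬(((Z ∨ Z) ∧ ¬Z) → U): α-rule — add ((Z ∨ Z) ∧ ¬Z), ¬U.
                ((Z ∨ Z) ∧ ¬Z): α-rule — add (Z ∨ Z), ¬Z.
                (Y ↔ W): β-rule — branch into Y, W  //  ¬Y, ¬W.
                  branch 1.2.2.1.1 (add Y, W):
                    (Z ∨ Z): β-rule — branch into Z  //  Z.
                      branch 1.2.2.1.1.1 (add Z):
                        × closes — contains both Z and ¬Z.
                      branch 1.2.2.1.1.2 (add Z):
                        × closes — contains both Z and ¬Z.
                  branch 1.2.2.1.2 (add ¬Y, ¬W):
                    (Z ∨ Z): β-rule — branch into Z  //  Z.
                      branch 1.2.2.1.2.1 (add Z):
                        × closes — contains both Z and ¬Z.
                      branch 1.2.2.1.2.2 (add Z):
                        × closes — contains both Z and ¬Z.
              branch 1.2.2.2 (add ¬(Y ↔ W), (((Z ∨ Z) ∧ ¬Z) → U)):
                ¬(Y ↔ W): β-rule — branch into Y, ¬W  //  ¬Y, W.
                  branch 1.2.2.2.1 (add Y, ¬W):
                    (((Z ∨ Z) ∧ ¬Z) → U): β-rule — branch into ¬((Z ∨ Z) ∧ ¬Z)  //  U.
                      branch 1.2.2.2.1.1 (add ¬((Z ∨ Z) ∧ ¬Z)):
                        ¬((Z ∨ Z) ∧ ¬Z): β-rule — branch into ¬(Z ∨ Z)  //  ¬¬Z.
                          branch 1.2.2.2.1.1.1 (add ¬(Z ∨ Z)):
                            ¬(Z ∨ Z): α-rule — add ¬Z, ¬Z.
                            ○ open, literals {W=false, X=true, Y=true, Z=false}.
                          branch 1.2.2.2.1.1.2 (add ¬¬Z):
                            × closes — contains both Z and ¬Z.
                      branch 1.2.2.2.1.2 (add U):
                        ○ open, literals {U=true, W=false, X=true, Y=true, Z=false}.
                  branch 1.2.2.2.2 (add ¬Y, W):
                    (((Z ∨ Z) ∧ ¬Z) → U): β-rule — branch into ¬((Z ∨ Z) ∧ ¬Z)  //  U.
                      branch 1.2.2.2.2.1 (add ¬((Z ∨ Z) ∧ ¬Z)):
                        ¬((Z ∨ Z) ∧ ¬Z): β-rule — branch into ¬(Z ∨ Z)  //  ¬¬Z.
                          branch 1.2.2.2.2.1.1 (add ¬(Z ∨ Z)):
                            ¬(Z ∨ Z): α-rule — add ¬Z, ¬Z.
                            ○ open, literals {W=true, X=true, Y=false, Z=false}.
                          branch 1.2.2.2.2.1.2 (add ¬¬Z):
                            × closes — contains both Z and ¬Z.
                      branch 1.2.2.2.2.2 (add U):
                        ○ open, literals {U=true, W=true, X=true, Y=false, Z=false}.
  branch 2 (add V):
    ○ open, literals {V=true, X=true}.
10 branches closed, 9 open.
Each open branch fixes some atoms; the unmentioned ones are free. Counting distinct full assignments: branch {W=true, X=true, Y=true, Z=true} (V, U) contributes 4 new; branch {U=true, W=true, X=true, Y=true, Z=true} (V) contributes 0 new; branch {W=false, X=true, Y=false, Z=true} (V, U) contributes 4 new; branch {U=true, W=false, X=true, Y=false, Z=true} (V) contributes 0 new; branch {W=false, X=true, Y=true, Z=false} (V, U) contributes 4 new; branch {U=true, W=false, X=true, Y=true, Z=false} (V) contributes 0 new; branch {W=true, X=true, Y=false, Z=false} (V, U) contributes 4 new; branch {U=true, W=true, X=true, Y=false, Z=false} (V) contributes 0 new; branch {V=true, X=true} (Y, Z, W, U) contributes 8 new. Total: 24.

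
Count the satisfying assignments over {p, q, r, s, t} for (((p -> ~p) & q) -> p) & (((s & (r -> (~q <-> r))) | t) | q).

Initial set: {T ((((p -> ~p) & q) -> p) & (((s & (r -> (~q <-> r))) | t) | q))}.
T ((((p -> ~p) & q) -> p) & (((s & (r -> (~q <-> r))) | t) | q)): α-rule — add T (((p -> ~p) & q) -> p), T (((s & (r -> (~q <-> r))) | t) | q).
T (((p -> ~p) & q) -> p): β-rule — branch into F ((p -> ~p) & q)  //  T p.
  branch 1 (add F ((p -> ~p) & q)):
    T (((s & (r -> (~q <-> r))) | t) | q): β-rule — branch into T ((s & (r -> (~q <-> r))) | t)  //  T q.
      branch 1.1 (add T ((s & (r -> (~q <-> r))) | t)):
        F ((p -> ~p) & q): β-rule — branch into F (p -> ~p)  //  F q.
          branch 1.1.1 (add F (p -> ~p)):
            F (p -> ~p): α-rule — add T p, F ~p.
            T ((s & (r -> (~q <-> r))) | t): β-rule — branch into T (s & (r -> (~q <-> r)))  //  T t.
              branch 1.1.1.1 (add T (s & (r -> (~q <-> r)))):
                T (s & (r -> (~q <-> r))): α-rule — add T s, T (r -> (~q <-> r)).
                T (r -> (~q <-> r)): β-rule — branch into F r  //  T (~q <-> r).
                  branch 1.1.1.1.1 (add F r):
                    ○ open, literals {p=T, r=F, s=T}.
                  branch 1.1.1.1.2 (add T (~q <-> r)):
                    T (~q <-> r): β-rule — branch into T ~q, T r  //  F ~q, F r.
                      branch 1.1.1.1.2.1 (add T ~q, T r):
                        ○ open, literals {p=T, q=F, r=T, s=T}.
                      branch 1.1.1.1.2.2 (add F ~q, F r):
                        ○ open, literals {p=T, q=T, r=F, s=T}.
              branch 1.1.1.2 (add T t):
                ○ open, literals {p=T, t=T}.
          branch 1.1.2 (add F q):
            T ((s & (r -> (~q <-> r))) | t): β-rule — branch into T (s & (r -> (~q <-> r)))  //  T t.
              branch 1.1.2.1 (add T (s & (r -> (~q <-> r)))):
                T (s & (r -> (~q <-> r))): α-rule — add T s, T (r -> (~q <-> r)).
                T (r -> (~q <-> r)): β-rule — branch into F r  //  T (~q <-> r).
                  branch 1.1.2.1.1 (add F r):
                    ○ open, literals {q=F, r=F, s=T}.
                  branch 1.1.2.1.2 (add T (~q <-> r)):
                    T (~q <-> r): β-rule — branch into T ~q, T r  //  F ~q, F r.
                      branch 1.1.2.1.2.1 (add T ~q, T r):
                        ○ open, literals {q=F, r=T, s=T}.
                      branch 1.1.2.1.2.2 (add F ~q, F r):
                        × closes — contains both q and ~q.
              branch 1.1.2.2 (add T t):
                ○ open, literals {q=F, t=T}.
      branch 1.2 (add T q):
        F ((p -> ~p) & q): β-rule — branch into F (p -> ~p)  //  F q.
          branch 1.2.1 (add F (p -> ~p)):
            F (p -> ~p): α-rule — add T p, F ~p.
            ○ open, literals {p=T, q=T}.
          branch 1.2.2 (add F q):
            × closes — contains both q and ~q.
  branch 2 (add T p):
    T (((s & (r -> (~q <-> r))) | t) | q): β-rule — branch into T ((s & (r -> (~q <-> r))) | t)  //  T q.
      branch 2.1 (add T ((s & (r -> (~q <-> r))) | t)):
        T ((s & (r -> (~q <-> r))) | t): β-rule — branch into T (s & (r -> (~q <-> r)))  //  T t.
          branch 2.1.1 (add T (s & (r -> (~q <-> r)))):
            T (s & (r -> (~q <-> r))): α-rule — add T s, T (r -> (~q <-> r)).
            T (r -> (~q <-> r)): β-rule — branch into F r  //  T (~q <-> r).
              branch 2.1.1.1 (add F r):
                ○ open, literals {p=T, r=F, s=T}.
              branch 2.1.1.2 (add T (~q <-> r)):
                T (~q <-> r): β-rule — branch into T ~q, T r  //  F ~q, F r.
                  branch 2.1.1.2.1 (add T ~q, T r):
                    ○ open, literals {p=T, q=F, r=T, s=T}.
                  branch 2.1.1.2.2 (add F ~q, F r):
                    ○ open, literals {p=T, q=T, r=F, s=T}.
          branch 2.1.2 (add T t):
            ○ open, literals {p=T, t=T}.
      branch 2.2 (add T q):
        ○ open, literals {p=T, q=T}.
2 branches closed, 13 open.
Each open branch fixes some atoms; the unmentioned ones are free. Counting distinct full assignments: branch {p=T, r=F, s=T} (q, t) contributes 4 new; branch {p=T, q=F, r=T, s=T} (t) contributes 2 new; branch {p=T, q=T, r=F, s=T} (t) contributes 0 new; branch {p=T, t=T} (q, r, s) contributes 5 new; branch {q=F, r=F, s=T} (p, t) contributes 2 new; branch {q=F, r=T, s=T} (p, t) contributes 2 new; branch {q=F, t=T} (p, r, s) contributes 2 new; branch {p=T, q=T} (r, s, t) contributes 3 new; branch {p=T, r=F, s=T} (q, t) contributes 0 new; branch {p=T, q=F, r=T, s=T} (t) contributes 0 new; branch {p=T, q=T, r=F, s=T} (t) contributes 0 new; branch {p=T, t=T} (q, r, s) contributes 0 new; branch {p=T, q=T} (r, s, t) contributes 0 new. Total: 20.

20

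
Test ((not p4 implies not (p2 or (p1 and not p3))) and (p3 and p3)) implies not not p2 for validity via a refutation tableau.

Assume the negation and expand:
Initial set: {not (((not p4 implies not (p2 or (p1 and not p3))) and (p3 and p3)) implies not not p2)}.
not (((not p4 implies not (p2 or (p1 and not p3))) and (p3 and p3)) implies not not p2): α-rule — add ((not p4 implies not (p2 or (p1 and not p3))) and (p3 and p3)), not not not p2.
((not p4 implies not (p2 or (p1 and not p3))) and (p3 and p3)): α-rule — add (not p4 implies not (p2 or (p1 and not p3))), (p3 and p3).
not not not p2: drop double negation, giving not p2.
(p3 and p3): α-rule — add p3, p3.
(not p4 implies not (p2 or (p1 and not p3))): β-rule — branch into not not p4  //  not (p2 or (p1 and not p3)).
  branch 1 (add not not p4):
    ○ open, literals {p2=false, p3=true, p4=true}.
  branch 2 (add not (p2 or (p1 and not p3))):
    not (p2 or (p1 and not p3)): α-rule — add not p2, not (p1 and not p3).
    not (p1 and not p3): β-rule — branch into not p1  //  not not p3.
      branch 2.1 (add not p1):
        ○ open, literals {p1=false, p2=false, p3=true}.
      branch 2.2 (add not not p3):
        ○ open, literals {p2=false, p3=true}.
0 branches closed, 3 open.
An open branch gives a countermodel: p2=false, p3=true, p4=true (unmentioned atoms arbitrary); under it the original formula is false.

Not valid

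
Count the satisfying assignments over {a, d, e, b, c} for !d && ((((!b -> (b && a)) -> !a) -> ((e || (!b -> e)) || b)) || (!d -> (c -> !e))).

16

Initial set: {T (!d && ((((!b -> (b && a)) -> !a) -> ((e || (!b -> e)) || b)) || (!d -> (c -> !e))))}.
T (!d && ((((!b -> (b && a)) -> !a) -> ((e || (!b -> e)) || b)) || (!d -> (c -> !e)))): α-rule — add T !d, T ((((!b -> (b && a)) -> !a) -> ((e || (!b -> e)) || b)) || (!d -> (c -> !e))).
T ((((!b -> (b && a)) -> !a) -> ((e || (!b -> e)) || b)) || (!d -> (c -> !e))): β-rule — branch into T (((!b -> (b && a)) -> !a) -> ((e || (!b -> e)) || b))  //  T (!d -> (c -> !e)).
  branch 1 (add T (((!b -> (b && a)) -> !a) -> ((e || (!b -> e)) || b))):
    T (((!b -> (b && a)) -> !a) -> ((e || (!b -> e)) || b)): β-rule — branch into F ((!b -> (b && a)) -> !a)  //  T ((e || (!b -> e)) || b).
      branch 1.1 (add F ((!b -> (b && a)) -> !a)):
        F ((!b -> (b && a)) -> !a): α-rule — add T (!b -> (b && a)), F !a.
        T (!b -> (b && a)): β-rule — branch into F !b  //  T (b && a).
          branch 1.1.1 (add F !b):
            ○ open, literals {a=true, b=true, d=false}.
          branch 1.1.2 (add T (b && a)):
            T (b && a): α-rule — add T b, T a.
            ○ open, literals {a=true, b=true, d=false}.
      branch 1.2 (add T ((e || (!b -> e)) || b)):
        T ((e || (!b -> e)) || b): β-rule — branch into T (e || (!b -> e))  //  T b.
          branch 1.2.1 (add T (e || (!b -> e))):
            T (e || (!b -> e)): β-rule — branch into T e  //  T (!b -> e).
              branch 1.2.1.1 (add T e):
                ○ open, literals {d=false, e=true}.
              branch 1.2.1.2 (add T (!b -> e)):
                T (!b -> e): β-rule — branch into F !b  //  T e.
                  branch 1.2.1.2.1 (add F !b):
                    ○ open, literals {b=true, d=false}.
                  branch 1.2.1.2.2 (add T e):
                    ○ open, literals {d=false, e=true}.
          branch 1.2.2 (add T b):
            ○ open, literals {b=true, d=false}.
  branch 2 (add T (!d -> (c -> !e))):
    T (!d -> (c -> !e)): β-rule — branch into F !d  //  T (c -> !e).
      branch 2.1 (add F !d):
        × closes — contains both d and !d.
      branch 2.2 (add T (c -> !e)):
        T (c -> !e): β-rule — branch into F c  //  T !e.
          branch 2.2.1 (add F c):
            ○ open, literals {c=false, d=false}.
          branch 2.2.2 (add T !e):
            ○ open, literals {d=false, e=false}.
1 branch closed, 8 open.
Each open branch fixes some atoms; the unmentioned ones are free. Counting distinct full assignments: branch {a=true, b=true, d=false} (e, c) contributes 4 new; branch {a=true, b=true, d=false} (e, c) contributes 0 new; branch {d=false, e=true} (a, b, c) contributes 6 new; branch {b=true, d=false} (a, e, c) contributes 2 new; branch {d=false, e=true} (a, b, c) contributes 0 new; branch {b=true, d=false} (a, e, c) contributes 0 new; branch {c=false, d=false} (a, e, b) contributes 2 new; branch {d=false, e=false} (a, b, c) contributes 2 new. Total: 16.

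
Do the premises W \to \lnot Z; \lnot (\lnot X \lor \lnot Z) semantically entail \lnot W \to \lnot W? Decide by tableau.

Yes

Initial set: {(W \to \lnot Z); \lnot (\lnot X \lor \lnot Z); \lnot (\lnot W \to \lnot W)}.
\lnot (\lnot X \lor \lnot Z): α-rule — add \lnot \lnot X, \lnot \lnot Z.
\lnot (\lnot W \to \lnot W): α-rule — add \lnot W, \lnot \lnot W.
× closes — contains both W and \lnot W.
All 1 branch closes.
Every branch closed, so the premises entail the conclusion.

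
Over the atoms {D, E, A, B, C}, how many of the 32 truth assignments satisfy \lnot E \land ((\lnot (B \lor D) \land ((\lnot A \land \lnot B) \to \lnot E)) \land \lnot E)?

4

Initial set: {(\lnot E \land ((\lnot (B \lor D) \land ((\lnot A \land \lnot B) \to \lnot E)) \land \lnot E))}.
(\lnot E \land ((\lnot (B \lor D) \land ((\lnot A \land \lnot B) \to \lnot E)) \land \lnot E)): α-rule — add \lnot E, ((\lnot (B \lor D) \land ((\lnot A \land \lnot B) \to \lnot E)) \land \lnot E).
((\lnot (B \lor D) \land ((\lnot A \land \lnot B) \to \lnot E)) \land \lnot E): α-rule — add (\lnot (B \lor D) \land ((\lnot A \land \lnot B) \to \lnot E)), \lnot E.
(\lnot (B \lor D) \land ((\lnot A \land \lnot B) \to \lnot E)): α-rule — add \lnot (B \lor D), ((\lnot A \land \lnot B) \to \lnot E).
\lnot (B \lor D): α-rule — add \lnot B, \lnot D.
((\lnot A \land \lnot B) \to \lnot E): β-rule — branch into \lnot (\lnot A \land \lnot B)  //  \lnot E.
  branch 1 (add \lnot (\lnot A \land \lnot B)):
    \lnot (\lnot A \land \lnot B): β-rule — branch into \lnot \lnot A  //  \lnot \lnot B.
      branch 1.1 (add \lnot \lnot A):
        ○ open, literals {A=T, B=F, D=F, E=F}.
      branch 1.2 (add \lnot \lnot B):
        × closes — contains both B and \lnot B.
  branch 2 (add \lnot E):
    ○ open, literals {B=F, D=F, E=F}.
1 branch closed, 2 open.
Each open branch fixes some atoms; the unmentioned ones are free. Counting distinct full assignments: branch {A=T, B=F, D=F, E=F} (C) contributes 2 new; branch {B=F, D=F, E=F} (A, C) contributes 2 new. Total: 4.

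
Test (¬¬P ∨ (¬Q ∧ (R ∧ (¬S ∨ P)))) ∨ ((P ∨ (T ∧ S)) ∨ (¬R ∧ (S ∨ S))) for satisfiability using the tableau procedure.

Satisfiable

Initial set: {((¬¬P ∨ (¬Q ∧ (R ∧ (¬S ∨ P)))) ∨ ((P ∨ (T ∧ S)) ∨ (¬R ∧ (S ∨ S))))}.
((¬¬P ∨ (¬Q ∧ (R ∧ (¬S ∨ P)))) ∨ ((P ∨ (T ∧ S)) ∨ (¬R ∧ (S ∨ S)))): β-rule — branch into (¬¬P ∨ (¬Q ∧ (R ∧ (¬S ∨ P))))  //  ((P ∨ (T ∧ S)) ∨ (¬R ∧ (S ∨ S))).
  branch 1 (add (¬¬P ∨ (¬Q ∧ (R ∧ (¬S ∨ P))))):
    (¬¬P ∨ (¬Q ∧ (R ∧ (¬S ∨ P)))): β-rule — branch into ¬¬P  //  (¬Q ∧ (R ∧ (¬S ∨ P))).
      branch 1.1 (add ¬¬P):
        ¬¬P: drop double negation, giving P.
        ○ open, literals {P=true}.
      branch 1.2 (add (¬Q ∧ (R ∧ (¬S ∨ P)))):
        (¬Q ∧ (R ∧ (¬S ∨ P))): α-rule — add ¬Q, (R ∧ (¬S ∨ P)).
        (R ∧ (¬S ∨ P)): α-rule — add R, (¬S ∨ P).
        (¬S ∨ P): β-rule — branch into ¬S  //  P.
          branch 1.2.1 (add ¬S):
            ○ open, literals {Q=false, R=true, S=false}.
          branch 1.2.2 (add P):
            ○ open, literals {P=true, Q=false, R=true}.
  branch 2 (add ((P ∨ (T ∧ S)) ∨ (¬R ∧ (S ∨ S)))):
    ((P ∨ (T ∧ S)) ∨ (¬R ∧ (S ∨ S))): β-rule — branch into (P ∨ (T ∧ S))  //  (¬R ∧ (S ∨ S)).
      branch 2.1 (add (P ∨ (T ∧ S))):
        (P ∨ (T ∧ S)): β-rule — branch into P  //  (T ∧ S).
          branch 2.1.1 (add P):
            ○ open, literals {P=true}.
          branch 2.1.2 (add (T ∧ S)):
            (T ∧ S): α-rule — add T, S.
            ○ open, literals {S=true, T=true}.
      branch 2.2 (add (¬R ∧ (S ∨ S))):
        (¬R ∧ (S ∨ S)): α-rule — add ¬R, (S ∨ S).
        (S ∨ S): β-rule — branch into S  //  S.
          branch 2.2.1 (add S):
            ○ open, literals {R=false, S=true}.
          branch 2.2.2 (add S):
            ○ open, literals {R=false, S=true}.
0 branches closed, 7 open.
An open branch gives a satisfying assignment: P=true.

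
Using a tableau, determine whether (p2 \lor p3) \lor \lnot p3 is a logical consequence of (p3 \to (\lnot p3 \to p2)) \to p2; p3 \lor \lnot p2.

Initial set: {((p3 \to (\lnot p3 \to p2)) \to p2); (p3 \lor \lnot p2); \lnot ((p2 \lor p3) \lor \lnot p3)}.
\lnot ((p2 \lor p3) \lor \lnot p3): α-rule — add \lnot (p2 \lor p3), \lnot \lnot p3.
\lnot (p2 \lor p3): α-rule — add \lnot p2, \lnot p3.
× closes — contains both p3 and \lnot p3.
All 1 branch closes.
Every branch closed, so the premises entail the conclusion.

Yes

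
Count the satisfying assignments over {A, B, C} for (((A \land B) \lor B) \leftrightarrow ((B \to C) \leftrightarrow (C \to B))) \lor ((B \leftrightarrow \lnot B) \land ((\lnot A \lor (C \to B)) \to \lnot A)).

4

Initial set: {((((A \land B) \lor B) \leftrightarrow ((B \to C) \leftrightarrow (C \to B))) \lor ((B \leftrightarrow \lnot B) \land ((\lnot A \lor (C \to B)) \to \lnot A)))}.
((((A \land B) \lor B) \leftrightarrow ((B \to C) \leftrightarrow (C \to B))) \lor ((B \leftrightarrow \lnot B) \land ((\lnot A \lor (C \to B)) \to \lnot A))): β-rule — branch into (((A \land B) \lor B) \leftrightarrow ((B \to C) \leftrightarrow (C \to B)))  //  ((B \leftrightarrow \lnot B) \land ((\lnot A \lor (C \to B)) \to \lnot A)).
  branch 1 (add (((A \land B) \lor B) \leftrightarrow ((B \to C) \leftrightarrow (C \to B)))):
    (((A \land B) \lor B) \leftrightarrow ((B \to C) \leftrightarrow (C \to B))): β-rule — branch into ((A \land B) \lor B), ((B \to C) \leftrightarrow (C \to B))  //  \lnot ((A \land B) \lor B), \lnot ((B \to C) \leftrightarrow (C \to B)).
      branch 1.1 (add ((A \land B) \lor B), ((B \to C) \leftrightarrow (C \to B))):
        ((A \land B) \lor B): β-rule — branch into (A \land B)  //  B.
          branch 1.1.1 (add (A \land B)):
            (A \land B): α-rule — add A, B.
            ((B \to C) \leftrightarrow (C \to B)): β-rule — branch into (B \to C), (C \to B)  //  \lnot (B \to C), \lnot (C \to B).
              branch 1.1.1.1 (add (B \to C), (C \to B)):
                (B \to C): β-rule — branch into \lnot B  //  C.
                  branch 1.1.1.1.1 (add \lnot B):
                    × closes — contains both B and \lnot B.
                  branch 1.1.1.1.2 (add C):
                    (C \to B): β-rule — branch into \lnot C  //  B.
                      branch 1.1.1.1.2.1 (add \lnot C):
                        × closes — contains both C and \lnot C.
                      branch 1.1.1.1.2.2 (add B):
                        ○ open, literals {A=1, B=1, C=1}.
              branch 1.1.1.2 (add \lnot (B \to C), \lnot (C \to B)):
                \lnot (B \to C): α-rule — add B, \lnot C.
                \lnot (C \to B): α-rule — add C, \lnot B.
                × closes — contains both C and \lnot C.
          branch 1.1.2 (add B):
            ((B \to C) \leftrightarrow (C \to B)): β-rule — branch into (B \to C), (C \to B)  //  \lnot (B \to C), \lnot (C \to B).
              branch 1.1.2.1 (add (B \to C), (C \to B)):
                (B \to C): β-rule — branch into \lnot B  //  C.
                  branch 1.1.2.1.1 (add \lnot B):
                    × closes — contains both B and \lnot B.
                  branch 1.1.2.1.2 (add C):
                    (C \to B): β-rule — branch into \lnot C  //  B.
                      branch 1.1.2.1.2.1 (add \lnot C):
                        × closes — contains both C and \lnot C.
                      branch 1.1.2.1.2.2 (add B):
                        ○ open, literals {B=1, C=1}.
              branch 1.1.2.2 (add \lnot (B \to C), \lnot (C \to B)):
                \lnot (B \to C): α-rule — add B, \lnot C.
                \lnot (C \to B): α-rule — add C, \lnot B.
                × closes — contains both C and \lnot C.
      branch 1.2 (add \lnot ((A \land B) \lor B), \lnot ((B \to C) \leftrightarrow (C \to B))):
        \lnot ((A \land B) \lor B): α-rule — add \lnot (A \land B), \lnot B.
        \lnot ((B \to C) \leftrightarrow (C \to B)): β-rule — branch into (B \to C), \lnot (C \to B)  //  \lnot (B \to C), (C \to B).
          branch 1.2.1 (add (B \to C), \lnot (C \to B)):
            \lnot (C \to B): α-rule — add C, \lnot B.
            \lnot (A \land B): β-rule — branch into \lnot A  //  \lnot B.
              branch 1.2.1.1 (add \lnot A):
                (B \to C): β-rule — branch into \lnot B  //  C.
                  branch 1.2.1.1.1 (add \lnot B):
                    ○ open, literals {A=0, B=0, C=1}.
                  branch 1.2.1.1.2 (add C):
                    ○ open, literals {A=0, B=0, C=1}.
              branch 1.2.1.2 (add \lnot B):
                (B \to C): β-rule — branch into \lnot B  //  C.
                  branch 1.2.1.2.1 (add \lnot B):
                    ○ open, literals {B=0, C=1}.
                  branch 1.2.1.2.2 (add C):
                    ○ open, literals {B=0, C=1}.
          branch 1.2.2 (add \lnot (B \to C), (C \to B)):
            \lnot (B \to C): α-rule — add B, \lnot C.
            × closes — contains both B and \lnot B.
  branch 2 (add ((B \leftrightarrow \lnot B) \land ((\lnot A \lor (C \to B)) \to \lnot A))):
    ((B \leftrightarrow \lnot B) \land ((\lnot A \lor (C \to B)) \to \lnot A)): α-rule — add (B \leftrightarrow \lnot B), ((\lnot A \lor (C \to B)) \to \lnot A).
    (B \leftrightarrow \lnot B): β-rule — branch into B, \lnot B  //  \lnot B, \lnot \lnot B.
      branch 2.1 (add B, \lnot B):
        × closes — contains both B and \lnot B.
      branch 2.2 (add \lnot B, \lnot \lnot B):
        × closes — contains both B and \lnot B.
9 branches closed, 6 open.
Each open branch fixes some atoms; the unmentioned ones are free. Counting distinct full assignments: branch {A=1, B=1, C=1} (none free) contributes 1 new; branch {B=1, C=1} (A) contributes 1 new; branch {A=0, B=0, C=1} (none free) contributes 1 new; branch {A=0, B=0, C=1} (none free) contributes 0 new; branch {B=0, C=1} (A) contributes 1 new; branch {B=0, C=1} (A) contributes 0 new. Total: 4.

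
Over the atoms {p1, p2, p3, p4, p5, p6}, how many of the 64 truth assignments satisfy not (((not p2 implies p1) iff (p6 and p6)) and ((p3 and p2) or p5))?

44

Initial set: {not (((not p2 implies p1) iff (p6 and p6)) and ((p3 and p2) or p5))}.
not (((not p2 implies p1) iff (p6 and p6)) and ((p3 and p2) or p5)): β-rule — branch into not ((not p2 implies p1) iff (p6 and p6))  //  not ((p3 and p2) or p5).
  branch 1 (add not ((not p2 implies p1) iff (p6 and p6))):
    not ((not p2 implies p1) iff (p6 and p6)): β-rule — branch into (not p2 implies p1), not (p6 and p6)  //  not (not p2 implies p1), (p6 and p6).
      branch 1.1 (add (not p2 implies p1), not (p6 and p6)):
        (not p2 implies p1): β-rule — branch into not not p2  //  p1.
          branch 1.1.1 (add not not p2):
            not (p6 and p6): β-rule — branch into not p6  //  not p6.
              branch 1.1.1.1 (add not p6):
                ○ open, literals {p2=true, p6=false}.
              branch 1.1.1.2 (add not p6):
                ○ open, literals {p2=true, p6=false}.
          branch 1.1.2 (add p1):
            not (p6 and p6): β-rule — branch into not p6  //  not p6.
              branch 1.1.2.1 (add not p6):
                ○ open, literals {p1=true, p6=false}.
              branch 1.1.2.2 (add not p6):
                ○ open, literals {p1=true, p6=false}.
      branch 1.2 (add not (not p2 implies p1), (p6 and p6)):
        not (not p2 implies p1): α-rule — add not p2, not p1.
        (p6 and p6): α-rule — add p6, p6.
        ○ open, literals {p1=false, p2=false, p6=true}.
  branch 2 (add not ((p3 and p2) or p5)):
    not ((p3 and p2) or p5): α-rule — add not (p3 and p2), not p5.
    not (p3 and p2): β-rule — branch into not p3  //  not p2.
      branch 2.1 (add not p3):
        ○ open, literals {p3=false, p5=false}.
      branch 2.2 (add not p2):
        ○ open, literals {p2=false, p5=false}.
0 branches closed, 7 open.
Each open branch fixes some atoms; the unmentioned ones are free. Counting distinct full assignments: branch {p2=true, p6=false} (p1, p3, p4, p5) contributes 16 new; branch {p2=true, p6=false} (p1, p3, p4, p5) contributes 0 new; branch {p1=true, p6=false} (p2, p3, p4, p5) contributes 8 new; branch {p1=true, p6=false} (p2, p3, p4, p5) contributes 0 new; branch {p1=false, p2=false, p6=true} (p3, p4, p5) contributes 8 new; branch {p3=false, p5=false} (p1, p2, p4, p6) contributes 8 new; branch {p2=false, p5=false} (p1, p3, p4, p6) contributes 4 new. Total: 44.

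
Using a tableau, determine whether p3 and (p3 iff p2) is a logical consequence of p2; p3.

Yes

Initial set: {p2; p3; not (p3 and (p3 iff p2))}.
not (p3 and (p3 iff p2)): β-rule — branch into not p3  //  not (p3 iff p2).
  branch 1 (add not p3):
    × closes — contains both p3 and not p3.
  branch 2 (add not (p3 iff p2)):
    not (p3 iff p2): β-rule — branch into p3, not p2  //  not p3, p2.
      branch 2.1 (add p3, not p2):
        × closes — contains both p2 and not p2.
      branch 2.2 (add not p3, p2):
        × closes — contains both p3 and not p3.
All 3 branches close.
Every branch closed, so the premises entail the conclusion.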